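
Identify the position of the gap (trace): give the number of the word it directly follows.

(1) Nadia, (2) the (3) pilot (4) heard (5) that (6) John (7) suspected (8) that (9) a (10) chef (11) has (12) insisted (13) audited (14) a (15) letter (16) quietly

12

The displaced element is "Nadia" (word 1).
It is linked across 3 clause boundaries (that → that → Ø).
It functions as the subject of "audited", so the gap sits immediately after word 12 ("insisted").
Base order: The pilot heard that John suspected that a chef has insisted that Nadia audited a letter quietly.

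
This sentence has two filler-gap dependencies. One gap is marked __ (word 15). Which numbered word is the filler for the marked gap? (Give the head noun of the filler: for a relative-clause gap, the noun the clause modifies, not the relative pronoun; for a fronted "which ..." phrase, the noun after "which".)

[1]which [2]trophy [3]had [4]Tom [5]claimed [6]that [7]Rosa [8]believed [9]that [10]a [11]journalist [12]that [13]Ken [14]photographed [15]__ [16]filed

11

The marked gap is inside the relative clause, the direct object of "photographed".
Its filler is the head noun "journalist" (via "that"), at word 11.
(The other dependency links word 2 to a gap after word 16.)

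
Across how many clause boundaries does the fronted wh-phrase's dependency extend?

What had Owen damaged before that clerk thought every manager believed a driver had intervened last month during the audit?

"what" originates inside the matrix clause — no clause boundary is crossed.

0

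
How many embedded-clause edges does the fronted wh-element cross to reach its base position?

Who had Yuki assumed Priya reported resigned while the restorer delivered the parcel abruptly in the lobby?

2

"who" is extracted from the subject of "resigned".
Boundaries crossed, outermost first: [Ø], [Ø] — 2 in total.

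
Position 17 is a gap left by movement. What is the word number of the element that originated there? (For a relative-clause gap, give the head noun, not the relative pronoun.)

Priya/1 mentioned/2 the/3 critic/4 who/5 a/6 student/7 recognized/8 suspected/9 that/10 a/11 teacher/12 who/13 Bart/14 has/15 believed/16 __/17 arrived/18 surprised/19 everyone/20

12

The gap at 17 is the subject of "arrived", inside a relative clause.
The relative pronoun is "who" (word 13); it is bound by the head noun immediately before it.
Its filler is the head noun "teacher", at word 12.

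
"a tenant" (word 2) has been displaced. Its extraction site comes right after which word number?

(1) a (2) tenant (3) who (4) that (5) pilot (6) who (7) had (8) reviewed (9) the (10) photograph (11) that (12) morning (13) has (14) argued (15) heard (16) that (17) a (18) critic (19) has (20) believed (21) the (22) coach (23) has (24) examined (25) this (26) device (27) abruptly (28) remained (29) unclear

14

The displaced element is "a tenant" (word 2).
It is linked across 1 clause boundary (Ø).
It functions as the subject of "heard", so the gap sits immediately after word 14 ("argued").
Base order: That pilot who had reviewed the photograph that morning has argued a tenant heard that a critic has believed the coach has examined this device abruptly.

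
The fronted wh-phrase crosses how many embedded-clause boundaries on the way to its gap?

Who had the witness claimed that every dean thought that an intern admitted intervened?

3

"who" is extracted from the subject of "intervened".
Boundaries crossed, outermost first: [that], [that], [Ø] — 3 in total.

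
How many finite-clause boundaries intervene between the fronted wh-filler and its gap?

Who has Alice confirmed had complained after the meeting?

"who" is extracted from the subject of "complained".
Boundaries crossed, outermost first: [Ø] — 1 in total.

1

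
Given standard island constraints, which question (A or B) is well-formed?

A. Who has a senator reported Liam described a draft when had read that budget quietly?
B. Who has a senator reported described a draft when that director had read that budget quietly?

In A, the wh-phrase is extracted from inside an adjunct island (introduced by "when"), which blocks movement.
In B, the extraction path crosses only that-complement boundaries, which are transparent.
So B is grammatical.

B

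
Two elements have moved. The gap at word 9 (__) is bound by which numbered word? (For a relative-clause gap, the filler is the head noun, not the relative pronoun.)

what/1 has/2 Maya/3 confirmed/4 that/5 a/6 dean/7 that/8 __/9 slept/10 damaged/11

The marked gap is inside the relative clause, the subject of "slept".
Its filler is the head noun "dean" (via "that"), at word 7.
(The other dependency links word 1 to a gap after word 11.)

7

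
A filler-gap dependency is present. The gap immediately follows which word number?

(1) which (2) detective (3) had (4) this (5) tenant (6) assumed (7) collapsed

The displaced element is "which detective" (word 2).
It is linked across 1 clause boundary (Ø).
It functions as the subject of "collapsed", so the gap sits immediately after word 6 ("assumed").
Base order: This tenant had assumed that which detective collapsed.

6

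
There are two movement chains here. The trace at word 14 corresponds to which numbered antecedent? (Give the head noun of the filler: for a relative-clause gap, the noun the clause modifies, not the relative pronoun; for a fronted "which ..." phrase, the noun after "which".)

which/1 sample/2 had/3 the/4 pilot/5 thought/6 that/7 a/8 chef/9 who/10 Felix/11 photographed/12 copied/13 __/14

2

The marked gap is the direct object of "copied".
Its filler is the fronted wh-phrase "which sample", at word 2.
(The other dependency links word 9 to a gap after word 12.)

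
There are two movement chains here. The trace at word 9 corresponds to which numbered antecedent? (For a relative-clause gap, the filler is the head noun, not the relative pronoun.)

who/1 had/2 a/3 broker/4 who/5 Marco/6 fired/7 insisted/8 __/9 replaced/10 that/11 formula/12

1

The marked gap is the subject of "replaced".
Its filler is the fronted wh-phrase "who", at word 1.
(The other dependency links word 4 to a gap after word 7.)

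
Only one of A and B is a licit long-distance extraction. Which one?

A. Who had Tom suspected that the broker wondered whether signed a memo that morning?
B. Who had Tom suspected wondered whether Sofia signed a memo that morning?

B

In A, the wh-phrase is extracted from inside a wh-island (introduced by "whether"), which blocks movement.
In B, the extraction path crosses only that-complement boundaries, which are transparent.
So B is grammatical.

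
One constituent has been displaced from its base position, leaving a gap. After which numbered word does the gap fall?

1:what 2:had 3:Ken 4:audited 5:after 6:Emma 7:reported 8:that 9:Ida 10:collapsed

4

The displaced element is "what" (word 1).
It functions as the direct object of "audited", so the gap sits immediately after word 4 ("audited").
Base order: Ken had audited what after Emma reported that Ida collapsed.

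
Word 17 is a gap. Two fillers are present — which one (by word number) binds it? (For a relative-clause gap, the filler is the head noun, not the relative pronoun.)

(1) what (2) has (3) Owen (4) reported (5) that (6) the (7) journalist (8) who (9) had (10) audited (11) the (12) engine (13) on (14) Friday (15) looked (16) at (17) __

The marked gap is the object of the preposition "at" of "looked".
Its filler is the fronted wh-phrase "what", at word 1.
(The other dependency links word 7 to a gap after word 8.)

1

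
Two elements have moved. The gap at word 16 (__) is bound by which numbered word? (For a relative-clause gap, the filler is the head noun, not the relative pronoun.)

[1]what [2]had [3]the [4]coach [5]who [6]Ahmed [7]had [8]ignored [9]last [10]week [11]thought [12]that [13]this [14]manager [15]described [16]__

The marked gap is the direct object of "described".
Its filler is the fronted wh-phrase "what", at word 1.
(The other dependency links word 4 to a gap after word 8.)

1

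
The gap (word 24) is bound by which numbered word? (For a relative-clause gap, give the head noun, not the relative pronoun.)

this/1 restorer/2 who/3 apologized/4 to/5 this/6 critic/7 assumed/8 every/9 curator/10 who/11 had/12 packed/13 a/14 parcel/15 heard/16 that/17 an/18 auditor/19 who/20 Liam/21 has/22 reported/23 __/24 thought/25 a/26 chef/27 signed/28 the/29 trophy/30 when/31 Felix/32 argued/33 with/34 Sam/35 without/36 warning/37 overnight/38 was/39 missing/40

The gap at 24 is the subject of "thought", inside a relative clause.
The relative pronoun is "who" (word 20); it is bound by the head noun immediately before it.
Its filler is the head noun "auditor", at word 19.

19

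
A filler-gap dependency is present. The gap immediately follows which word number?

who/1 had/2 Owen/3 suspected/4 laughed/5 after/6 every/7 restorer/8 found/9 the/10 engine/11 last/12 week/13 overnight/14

4

The displaced element is "who" (word 1).
It is linked across 1 clause boundary (Ø).
It functions as the subject of "laughed", so the gap sits immediately after word 4 ("suspected").
Base order: Owen had suspected that who laughed after every restorer found the engine last week overnight.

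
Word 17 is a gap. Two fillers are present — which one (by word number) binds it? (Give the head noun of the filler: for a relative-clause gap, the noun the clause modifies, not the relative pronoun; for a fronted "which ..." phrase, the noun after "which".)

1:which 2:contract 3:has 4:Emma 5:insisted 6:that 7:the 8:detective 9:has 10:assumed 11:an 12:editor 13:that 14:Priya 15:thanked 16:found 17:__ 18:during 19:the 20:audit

The marked gap is the direct object of "found".
Its filler is the fronted wh-phrase "which contract", at word 2.
(The other dependency links word 12 to a gap after word 15.)

2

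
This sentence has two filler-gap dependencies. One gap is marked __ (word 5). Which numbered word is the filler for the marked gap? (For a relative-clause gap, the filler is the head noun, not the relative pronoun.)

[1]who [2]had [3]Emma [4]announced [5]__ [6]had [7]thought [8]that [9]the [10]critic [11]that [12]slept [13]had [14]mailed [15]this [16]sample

The marked gap is the subject of "thought".
Its filler is the fronted wh-phrase "who", at word 1.
(The other dependency links word 10 to a gap after word 11.)

1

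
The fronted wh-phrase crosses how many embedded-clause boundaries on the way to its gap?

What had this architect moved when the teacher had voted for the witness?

0

"what" originates inside the matrix clause — no clause boundary is crossed.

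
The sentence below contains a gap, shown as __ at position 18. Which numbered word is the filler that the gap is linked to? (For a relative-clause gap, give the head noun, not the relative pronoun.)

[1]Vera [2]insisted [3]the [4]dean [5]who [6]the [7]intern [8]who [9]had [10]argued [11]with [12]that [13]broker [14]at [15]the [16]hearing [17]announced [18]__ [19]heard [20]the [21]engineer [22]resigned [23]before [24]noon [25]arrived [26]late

The gap at 18 is the subject of "heard", inside a relative clause.
The relative pronoun is "who" (word 5); it is bound by the head noun immediately before it.
Its filler is the head noun "dean", at word 4.

4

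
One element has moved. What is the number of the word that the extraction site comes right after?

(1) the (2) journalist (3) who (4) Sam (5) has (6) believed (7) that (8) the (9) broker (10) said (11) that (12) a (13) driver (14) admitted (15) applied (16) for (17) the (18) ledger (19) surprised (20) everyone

14

The displaced element is "the journalist" (word 2).
It is linked across 3 clause boundaries (that → that → Ø).
It functions as the subject of "applied", so the gap sits immediately after word 14 ("admitted").
Base order: Sam has believed that the broker said that a driver admitted that the journalist applied for the ledger.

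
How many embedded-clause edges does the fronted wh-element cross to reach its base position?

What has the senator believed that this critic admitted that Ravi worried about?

2

"what" is extracted from the PP object of "worried".
Boundaries crossed, outermost first: [that], [that] — 2 in total.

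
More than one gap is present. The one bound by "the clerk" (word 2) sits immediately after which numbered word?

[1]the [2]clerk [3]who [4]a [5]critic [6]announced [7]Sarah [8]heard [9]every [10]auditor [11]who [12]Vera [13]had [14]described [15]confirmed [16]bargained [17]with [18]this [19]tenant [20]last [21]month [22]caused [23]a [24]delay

15

The displaced element is "the clerk" (word 2).
It is linked across 3 clause boundaries (Ø → Ø → Ø).
It functions as the subject of "bargained", so the gap sits immediately after word 15 ("confirmed").
Base order: A critic announced Sarah heard every auditor who Vera had described confirmed that the clerk bargained with this tenant last month.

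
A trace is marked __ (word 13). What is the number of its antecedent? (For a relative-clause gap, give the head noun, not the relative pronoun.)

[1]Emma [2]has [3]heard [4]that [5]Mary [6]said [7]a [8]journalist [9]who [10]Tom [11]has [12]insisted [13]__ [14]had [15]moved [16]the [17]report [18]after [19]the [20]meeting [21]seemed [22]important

8

The gap at 13 is the subject of "moved", inside a relative clause.
The relative pronoun is "who" (word 9); it is bound by the head noun immediately before it.
Its filler is the head noun "journalist", at word 8.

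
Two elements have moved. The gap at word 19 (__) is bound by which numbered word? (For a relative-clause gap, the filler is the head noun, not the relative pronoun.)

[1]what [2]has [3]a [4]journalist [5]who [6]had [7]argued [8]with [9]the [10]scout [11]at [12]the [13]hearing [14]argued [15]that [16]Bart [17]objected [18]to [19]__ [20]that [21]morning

1

The marked gap is the object of the preposition "to" of "objected".
Its filler is the fronted wh-phrase "what", at word 1.
(The other dependency links word 4 to a gap after word 5.)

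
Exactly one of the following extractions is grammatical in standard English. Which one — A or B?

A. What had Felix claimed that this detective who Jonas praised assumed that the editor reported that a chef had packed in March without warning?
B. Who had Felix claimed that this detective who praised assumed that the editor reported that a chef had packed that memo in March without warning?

A

In B, the wh-phrase is extracted from inside a complex-NP island (relative clause) (introduced by "who"), which blocks movement.
In A, the extraction path crosses only that-complement boundaries, which are transparent.
So A is grammatical.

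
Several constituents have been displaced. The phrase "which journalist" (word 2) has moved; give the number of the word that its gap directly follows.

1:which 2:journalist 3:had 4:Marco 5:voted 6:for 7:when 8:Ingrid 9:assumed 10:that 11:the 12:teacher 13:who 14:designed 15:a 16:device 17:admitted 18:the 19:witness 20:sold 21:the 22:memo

6

The displaced element is "which journalist" (word 2).
It functions as the object of the preposition "for" of "voted", so the gap sits immediately after word 6 ("for").
Base order: Marco had voted for which journalist when Ingrid assumed that the teacher who designed a device admitted the witness sold the memo.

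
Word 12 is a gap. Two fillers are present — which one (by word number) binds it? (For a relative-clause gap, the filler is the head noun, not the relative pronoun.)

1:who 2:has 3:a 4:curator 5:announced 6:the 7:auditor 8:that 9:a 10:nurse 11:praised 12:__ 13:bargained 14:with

The marked gap is inside the relative clause, the direct object of "praised".
Its filler is the head noun "auditor" (via "that"), at word 7.
(The other dependency links word 1 to a gap after word 14.)

7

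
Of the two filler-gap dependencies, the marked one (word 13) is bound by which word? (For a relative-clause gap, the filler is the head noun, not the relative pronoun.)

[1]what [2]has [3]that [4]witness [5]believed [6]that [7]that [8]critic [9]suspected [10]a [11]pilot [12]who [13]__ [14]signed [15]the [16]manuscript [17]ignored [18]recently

11

The marked gap is inside the relative clause, the subject of "signed".
Its filler is the head noun "pilot" (via "who"), at word 11.
(The other dependency links word 1 to a gap after word 17.)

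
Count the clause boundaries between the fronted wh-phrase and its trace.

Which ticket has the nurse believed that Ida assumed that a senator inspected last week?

"which ticket" is extracted from the object of "inspected".
Boundaries crossed, outermost first: [that], [that] — 2 in total.

2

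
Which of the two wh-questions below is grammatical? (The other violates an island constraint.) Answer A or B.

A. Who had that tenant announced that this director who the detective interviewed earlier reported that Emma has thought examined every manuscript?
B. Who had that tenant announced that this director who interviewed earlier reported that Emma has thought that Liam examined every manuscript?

A

In B, the wh-phrase is extracted from inside a complex-NP island (relative clause) (introduced by "who"), which blocks movement.
In A, the extraction path crosses only that-complement boundaries, which are transparent.
So A is grammatical.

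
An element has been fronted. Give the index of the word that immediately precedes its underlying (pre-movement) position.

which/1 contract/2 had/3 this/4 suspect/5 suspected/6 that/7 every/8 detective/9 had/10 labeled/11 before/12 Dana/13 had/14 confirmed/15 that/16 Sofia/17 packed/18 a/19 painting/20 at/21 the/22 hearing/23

11

The displaced element is "which contract" (word 2).
It is linked across 1 clause boundary (that).
It functions as the direct object of "labeled", so the gap sits immediately after word 11 ("labeled").
Base order: This suspect had suspected that every detective had labeled which contract before Dana had confirmed that Sofia packed a painting at the hearing.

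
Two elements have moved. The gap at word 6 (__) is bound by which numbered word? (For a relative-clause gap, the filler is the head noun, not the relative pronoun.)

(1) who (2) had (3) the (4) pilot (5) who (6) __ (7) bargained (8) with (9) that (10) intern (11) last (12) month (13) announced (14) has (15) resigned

4

The marked gap is inside the relative clause, the subject of "bargained".
Its filler is the head noun "pilot" (via "who"), at word 4.
(The other dependency links word 1 to a gap after word 13.)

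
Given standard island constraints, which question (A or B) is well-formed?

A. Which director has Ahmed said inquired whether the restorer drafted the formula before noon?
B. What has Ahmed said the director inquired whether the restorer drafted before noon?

In B, the wh-phrase is extracted from inside a wh-island (introduced by "whether"), which blocks movement.
In A, the extraction path crosses only that-complement boundaries, which are transparent.
So A is grammatical.

A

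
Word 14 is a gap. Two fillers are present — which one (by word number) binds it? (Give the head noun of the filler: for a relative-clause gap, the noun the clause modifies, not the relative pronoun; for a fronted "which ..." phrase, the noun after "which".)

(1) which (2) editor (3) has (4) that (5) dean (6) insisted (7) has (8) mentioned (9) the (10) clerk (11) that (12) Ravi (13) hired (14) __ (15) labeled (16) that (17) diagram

10

The marked gap is inside the relative clause, the direct object of "hired".
Its filler is the head noun "clerk" (via "that"), at word 10.
(The other dependency links word 2 to a gap after word 6.)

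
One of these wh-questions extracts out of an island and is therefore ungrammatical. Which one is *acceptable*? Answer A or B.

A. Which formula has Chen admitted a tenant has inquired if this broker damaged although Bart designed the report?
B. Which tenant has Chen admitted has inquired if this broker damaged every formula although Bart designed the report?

In A, the wh-phrase is extracted from inside a wh-island (introduced by "if"), which blocks movement.
In B, the extraction path crosses only that-complement boundaries, which are transparent.
So B is grammatical.

B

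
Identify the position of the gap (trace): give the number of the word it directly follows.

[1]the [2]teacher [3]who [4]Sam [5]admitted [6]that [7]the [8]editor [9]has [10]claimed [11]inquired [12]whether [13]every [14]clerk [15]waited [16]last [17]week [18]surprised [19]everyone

10

The displaced element is "the teacher" (word 2).
It is linked across 2 clause boundaries (that → Ø).
It functions as the subject of "inquired", so the gap sits immediately after word 10 ("claimed").
Base order: Sam admitted that the editor has claimed that the teacher inquired whether every clerk waited last week.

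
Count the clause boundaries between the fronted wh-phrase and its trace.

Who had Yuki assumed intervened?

1

"who" is extracted from the subject of "intervened".
Boundaries crossed, outermost first: [Ø] — 1 in total.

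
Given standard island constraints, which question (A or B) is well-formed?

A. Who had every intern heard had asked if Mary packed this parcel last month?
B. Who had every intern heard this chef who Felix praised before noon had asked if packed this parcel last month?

In B, the wh-phrase is extracted from inside a wh-island (introduced by "if"), which blocks movement.
In A, the extraction path crosses only that-complement boundaries, which are transparent.
So A is grammatical.

A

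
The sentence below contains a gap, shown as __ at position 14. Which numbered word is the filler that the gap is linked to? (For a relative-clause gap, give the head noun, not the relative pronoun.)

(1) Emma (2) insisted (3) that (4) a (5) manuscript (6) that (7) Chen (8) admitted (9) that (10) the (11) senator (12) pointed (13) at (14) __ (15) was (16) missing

5

The gap at 14 is the prepositional object of "pointed", inside a relative clause.
The relative pronoun is "that" (word 6); it is bound by the head noun immediately before it.
Its filler is the head noun "manuscript", at word 5.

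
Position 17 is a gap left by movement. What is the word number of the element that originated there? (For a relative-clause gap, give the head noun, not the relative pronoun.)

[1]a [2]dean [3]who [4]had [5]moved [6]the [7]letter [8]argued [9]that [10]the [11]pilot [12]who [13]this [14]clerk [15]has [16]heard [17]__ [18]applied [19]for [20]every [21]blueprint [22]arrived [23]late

11

The gap at 17 is the subject of "applied", inside a relative clause.
The relative pronoun is "who" (word 12); it is bound by the head noun immediately before it.
Its filler is the head noun "pilot", at word 11.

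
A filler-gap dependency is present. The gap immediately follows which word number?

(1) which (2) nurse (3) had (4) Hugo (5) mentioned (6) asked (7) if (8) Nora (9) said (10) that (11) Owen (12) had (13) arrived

The displaced element is "which nurse" (word 2).
It is linked across 1 clause boundary (Ø).
It functions as the subject of "asked", so the gap sits immediately after word 5 ("mentioned").
Base order: Hugo had mentioned which nurse asked if Nora said that Owen had arrived.

5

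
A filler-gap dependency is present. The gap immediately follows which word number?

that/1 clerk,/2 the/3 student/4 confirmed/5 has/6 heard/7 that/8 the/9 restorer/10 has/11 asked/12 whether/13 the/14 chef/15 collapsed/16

5

The displaced element is "that clerk" (word 2).
It is linked across 1 clause boundary (Ø).
It functions as the subject of "heard", so the gap sits immediately after word 5 ("confirmed").
Base order: The student confirmed that clerk has heard that the restorer has asked whether the chef collapsed.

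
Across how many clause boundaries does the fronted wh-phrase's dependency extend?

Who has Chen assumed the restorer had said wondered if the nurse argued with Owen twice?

2

"who" is extracted from the subject of "wondered".
Boundaries crossed, outermost first: [Ø], [Ø] — 2 in total.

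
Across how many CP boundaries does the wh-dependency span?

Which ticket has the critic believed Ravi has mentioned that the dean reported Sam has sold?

"which ticket" is extracted from the object of "sold".
Boundaries crossed, outermost first: [Ø], [that], [Ø] — 3 in total.

3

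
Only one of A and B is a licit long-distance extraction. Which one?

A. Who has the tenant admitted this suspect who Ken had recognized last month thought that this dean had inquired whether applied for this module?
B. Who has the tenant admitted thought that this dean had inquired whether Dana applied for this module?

In A, the wh-phrase is extracted from inside a wh-island (introduced by "whether"), which blocks movement.
In B, the extraction path crosses only that-complement boundaries, which are transparent.
So B is grammatical.

B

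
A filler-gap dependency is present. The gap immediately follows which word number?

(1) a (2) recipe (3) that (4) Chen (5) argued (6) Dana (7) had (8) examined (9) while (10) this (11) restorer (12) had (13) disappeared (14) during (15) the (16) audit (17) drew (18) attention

The displaced element is "a recipe" (word 2).
It is linked across 1 clause boundary (Ø).
It functions as the direct object of "examined", so the gap sits immediately after word 8 ("examined").
Base order: Chen argued Dana had examined a recipe while this restorer had disappeared during the audit.

8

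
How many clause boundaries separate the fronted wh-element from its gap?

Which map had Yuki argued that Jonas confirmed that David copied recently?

"which map" is extracted from the object of "copied".
Boundaries crossed, outermost first: [that], [that] — 2 in total.

2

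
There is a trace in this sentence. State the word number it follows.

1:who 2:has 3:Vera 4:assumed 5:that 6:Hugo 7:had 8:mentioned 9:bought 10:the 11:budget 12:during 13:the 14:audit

The displaced element is "who" (word 1).
It is linked across 2 clause boundaries (that → Ø).
It functions as the subject of "bought", so the gap sits immediately after word 8 ("mentioned").
Base order: Vera has assumed that Hugo had mentioned that who bought the budget during the audit.

8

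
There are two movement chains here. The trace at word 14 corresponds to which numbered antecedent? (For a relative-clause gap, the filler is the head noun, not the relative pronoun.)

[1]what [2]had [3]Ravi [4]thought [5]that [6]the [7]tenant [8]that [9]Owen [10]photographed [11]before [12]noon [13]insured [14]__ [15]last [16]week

1

The marked gap is the direct object of "insured".
Its filler is the fronted wh-phrase "what", at word 1.
(The other dependency links word 7 to a gap after word 10.)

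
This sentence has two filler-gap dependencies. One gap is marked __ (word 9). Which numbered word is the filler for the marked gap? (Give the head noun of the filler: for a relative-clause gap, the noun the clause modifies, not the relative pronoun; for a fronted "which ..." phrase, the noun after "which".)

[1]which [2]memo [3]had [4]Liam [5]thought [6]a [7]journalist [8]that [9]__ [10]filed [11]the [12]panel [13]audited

The marked gap is inside the relative clause, the subject of "filed".
Its filler is the head noun "journalist" (via "that"), at word 7.
(The other dependency links word 2 to a gap after word 13.)

7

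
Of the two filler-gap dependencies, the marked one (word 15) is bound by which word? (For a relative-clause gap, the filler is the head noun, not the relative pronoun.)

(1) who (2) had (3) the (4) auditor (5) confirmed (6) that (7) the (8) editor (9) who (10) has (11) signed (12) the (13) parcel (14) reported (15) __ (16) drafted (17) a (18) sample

1

The marked gap is the subject of "drafted".
Its filler is the fronted wh-phrase "who", at word 1.
(The other dependency links word 8 to a gap after word 9.)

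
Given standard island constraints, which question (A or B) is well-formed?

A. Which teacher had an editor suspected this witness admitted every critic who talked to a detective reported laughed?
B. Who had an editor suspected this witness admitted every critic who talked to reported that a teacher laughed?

In B, the wh-phrase is extracted from inside a complex-NP island (relative clause) (introduced by "who"), which blocks movement.
In A, the extraction path crosses only that-complement boundaries, which are transparent.
So A is grammatical.

A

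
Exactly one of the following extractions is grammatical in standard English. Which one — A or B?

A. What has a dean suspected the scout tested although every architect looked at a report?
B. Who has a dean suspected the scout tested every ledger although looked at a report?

In B, the wh-phrase is extracted from inside an adjunct island (introduced by "although"), which blocks movement.
In A, the extraction path crosses only that-complement boundaries, which are transparent.
So A is grammatical.

A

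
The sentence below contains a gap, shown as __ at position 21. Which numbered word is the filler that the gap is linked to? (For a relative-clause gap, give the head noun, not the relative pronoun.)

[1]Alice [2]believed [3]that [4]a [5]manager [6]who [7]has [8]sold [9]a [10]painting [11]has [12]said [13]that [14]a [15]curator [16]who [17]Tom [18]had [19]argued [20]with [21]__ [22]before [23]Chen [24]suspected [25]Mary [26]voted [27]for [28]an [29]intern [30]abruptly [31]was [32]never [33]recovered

The gap at 21 is the prepositional object of "argued", inside a relative clause.
The relative pronoun is "who" (word 16); it is bound by the head noun immediately before it.
Its filler is the head noun "curator", at word 15.

15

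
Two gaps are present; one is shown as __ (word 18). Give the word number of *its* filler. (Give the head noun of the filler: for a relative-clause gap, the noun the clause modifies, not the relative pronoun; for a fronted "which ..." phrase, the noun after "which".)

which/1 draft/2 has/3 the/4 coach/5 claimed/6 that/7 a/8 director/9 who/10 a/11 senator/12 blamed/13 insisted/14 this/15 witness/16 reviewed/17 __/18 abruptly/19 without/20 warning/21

The marked gap is the direct object of "reviewed".
Its filler is the fronted wh-phrase "which draft", at word 2.
(The other dependency links word 9 to a gap after word 13.)

2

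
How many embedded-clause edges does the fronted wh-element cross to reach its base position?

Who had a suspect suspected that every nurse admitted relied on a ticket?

"who" is extracted from the subject of "relied".
Boundaries crossed, outermost first: [that], [Ø] — 2 in total.

2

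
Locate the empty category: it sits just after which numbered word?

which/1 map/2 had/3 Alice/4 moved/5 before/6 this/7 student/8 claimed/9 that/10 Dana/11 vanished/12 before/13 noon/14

5

The displaced element is "which map" (word 2).
It functions as the direct object of "moved", so the gap sits immediately after word 5 ("moved").
Base order: Alice had moved which map before this student claimed that Dana vanished before noon.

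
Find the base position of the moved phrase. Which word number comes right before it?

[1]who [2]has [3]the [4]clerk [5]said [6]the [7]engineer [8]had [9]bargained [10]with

The displaced element is "who" (word 1).
It is linked across 1 clause boundary (Ø).
It functions as the object of the preposition "with" of "bargained", so the gap sits immediately after word 10 ("with").
Base order: The clerk has said the engineer had bargained with who.

10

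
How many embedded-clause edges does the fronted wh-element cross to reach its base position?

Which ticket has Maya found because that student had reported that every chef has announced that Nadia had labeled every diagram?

0

"which ticket" originates inside the matrix clause — no clause boundary is crossed.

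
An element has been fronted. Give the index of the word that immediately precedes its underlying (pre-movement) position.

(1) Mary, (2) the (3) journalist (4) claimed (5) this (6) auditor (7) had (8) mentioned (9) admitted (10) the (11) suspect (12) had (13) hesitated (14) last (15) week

The displaced element is "Mary" (word 1).
It is linked across 2 clause boundaries (Ø → Ø).
It functions as the subject of "admitted", so the gap sits immediately after word 8 ("mentioned").
Base order: The journalist claimed this auditor had mentioned that Mary admitted the suspect had hesitated last week.

8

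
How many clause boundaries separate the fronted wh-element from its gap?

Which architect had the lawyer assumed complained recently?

"which architect" is extracted from the subject of "complained".
Boundaries crossed, outermost first: [Ø] — 1 in total.

1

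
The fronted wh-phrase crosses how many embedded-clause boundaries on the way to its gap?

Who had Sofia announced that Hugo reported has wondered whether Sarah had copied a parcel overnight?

2

"who" is extracted from the subject of "wondered".
Boundaries crossed, outermost first: [that], [Ø] — 2 in total.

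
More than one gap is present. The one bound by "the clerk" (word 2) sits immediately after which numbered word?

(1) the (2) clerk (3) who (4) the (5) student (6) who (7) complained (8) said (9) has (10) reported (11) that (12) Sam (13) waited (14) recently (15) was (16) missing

The displaced element is "the clerk" (word 2).
It is linked across 1 clause boundary (Ø).
It functions as the subject of "reported", so the gap sits immediately after word 8 ("said").
Base order: The student who complained said that the clerk has reported that Sam waited recently.

8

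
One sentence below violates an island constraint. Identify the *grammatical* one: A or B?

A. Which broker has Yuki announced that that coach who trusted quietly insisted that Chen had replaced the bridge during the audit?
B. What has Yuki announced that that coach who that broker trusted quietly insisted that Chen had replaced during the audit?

In A, the wh-phrase is extracted from inside a complex-NP island (relative clause) (introduced by "who"), which blocks movement.
In B, the extraction path crosses only that-complement boundaries, which are transparent.
So B is grammatical.

B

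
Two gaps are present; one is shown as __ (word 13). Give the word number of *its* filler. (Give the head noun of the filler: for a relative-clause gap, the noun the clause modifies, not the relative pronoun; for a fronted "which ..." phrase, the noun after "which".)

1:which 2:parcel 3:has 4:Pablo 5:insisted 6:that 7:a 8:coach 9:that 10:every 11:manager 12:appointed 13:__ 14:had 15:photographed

8

The marked gap is inside the relative clause, the direct object of "appointed".
Its filler is the head noun "coach" (via "that"), at word 8.
(The other dependency links word 2 to a gap after word 15.)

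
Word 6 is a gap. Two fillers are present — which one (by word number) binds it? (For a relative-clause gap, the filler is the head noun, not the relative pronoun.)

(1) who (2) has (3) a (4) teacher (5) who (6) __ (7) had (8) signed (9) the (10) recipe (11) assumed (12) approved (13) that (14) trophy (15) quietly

4

The marked gap is inside the relative clause, the subject of "signed".
Its filler is the head noun "teacher" (via "who"), at word 4.
(The other dependency links word 1 to a gap after word 11.)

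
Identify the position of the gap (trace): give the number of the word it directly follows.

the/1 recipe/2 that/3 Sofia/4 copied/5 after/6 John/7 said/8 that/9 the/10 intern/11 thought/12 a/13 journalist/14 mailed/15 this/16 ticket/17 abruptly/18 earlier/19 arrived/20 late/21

The displaced element is "the recipe" (word 2).
It functions as the direct object of "copied", so the gap sits immediately after word 5 ("copied").
Base order: Sofia copied the recipe after John said that the intern thought a journalist mailed this ticket abruptly earlier.

5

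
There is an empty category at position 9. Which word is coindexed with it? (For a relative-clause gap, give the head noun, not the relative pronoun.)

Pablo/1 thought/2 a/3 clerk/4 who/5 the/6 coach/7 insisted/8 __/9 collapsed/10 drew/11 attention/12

4

The gap at 9 is the subject of "collapsed", inside a relative clause.
The relative pronoun is "who" (word 5); it is bound by the head noun immediately before it.
Its filler is the head noun "clerk", at word 4.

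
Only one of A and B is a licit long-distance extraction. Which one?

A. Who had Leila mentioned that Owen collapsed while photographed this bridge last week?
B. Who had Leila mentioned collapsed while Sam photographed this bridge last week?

In A, the wh-phrase is extracted from inside an adjunct island (introduced by "while"), which blocks movement.
In B, the extraction path crosses only that-complement boundaries, which are transparent.
So B is grammatical.

B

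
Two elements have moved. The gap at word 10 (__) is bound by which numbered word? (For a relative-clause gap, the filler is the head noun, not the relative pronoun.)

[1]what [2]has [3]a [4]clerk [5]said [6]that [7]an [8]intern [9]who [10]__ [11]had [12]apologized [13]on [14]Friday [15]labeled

The marked gap is inside the relative clause, the subject of "apologized".
Its filler is the head noun "intern" (via "who"), at word 8.
(The other dependency links word 1 to a gap after word 15.)

8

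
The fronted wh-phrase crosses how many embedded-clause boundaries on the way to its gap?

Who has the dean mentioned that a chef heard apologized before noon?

2

"who" is extracted from the subject of "apologized".
Boundaries crossed, outermost first: [that], [Ø] — 2 in total.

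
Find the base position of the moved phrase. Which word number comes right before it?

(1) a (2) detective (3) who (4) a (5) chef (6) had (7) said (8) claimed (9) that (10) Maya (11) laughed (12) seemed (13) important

The displaced element is "a detective" (word 2).
It is linked across 1 clause boundary (Ø).
It functions as the subject of "claimed", so the gap sits immediately after word 7 ("said").
Base order: A chef had said that a detective claimed that Maya laughed.

7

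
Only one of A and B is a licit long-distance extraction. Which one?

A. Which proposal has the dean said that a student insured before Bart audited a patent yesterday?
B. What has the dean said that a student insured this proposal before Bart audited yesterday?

A

In B, the wh-phrase is extracted from inside an adjunct island (introduced by "before"), which blocks movement.
In A, the extraction path crosses only that-complement boundaries, which are transparent.
So A is grammatical.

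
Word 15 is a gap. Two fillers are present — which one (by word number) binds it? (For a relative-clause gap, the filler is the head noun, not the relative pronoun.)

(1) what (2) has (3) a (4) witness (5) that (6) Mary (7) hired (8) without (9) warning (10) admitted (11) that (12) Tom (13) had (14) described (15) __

The marked gap is the direct object of "described".
Its filler is the fronted wh-phrase "what", at word 1.
(The other dependency links word 4 to a gap after word 7.)

1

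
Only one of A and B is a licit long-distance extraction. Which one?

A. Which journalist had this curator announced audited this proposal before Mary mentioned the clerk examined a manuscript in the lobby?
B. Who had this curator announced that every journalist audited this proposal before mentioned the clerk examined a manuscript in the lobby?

In B, the wh-phrase is extracted from inside an adjunct island (introduced by "before"), which blocks movement.
In A, the extraction path crosses only that-complement boundaries, which are transparent.
So A is grammatical.

A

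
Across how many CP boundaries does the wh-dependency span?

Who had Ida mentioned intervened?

"who" is extracted from the subject of "intervened".
Boundaries crossed, outermost first: [Ø] — 1 in total.

1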